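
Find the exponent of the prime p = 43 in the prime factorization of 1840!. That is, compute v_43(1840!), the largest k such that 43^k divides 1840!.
v_43(1840!) = 42

Legendre's formula: v_p(n!) = Σ_{k ≥ 1} ⌊n / p^k⌋. For p = 43, n = 1840, the terms are:
  ⌊1840/43^1⌋ = ⌊1840/43⌋ = 42
(the next term ⌊1840/43^2⌋ = 0, terminating the sum). Summing: v_43(1840!) = 42 = 42.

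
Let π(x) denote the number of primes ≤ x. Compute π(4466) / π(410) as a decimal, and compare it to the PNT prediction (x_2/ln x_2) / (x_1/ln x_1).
π(4466)/π(410) = 607/80 ≈ 7.5875;  PNT prediction ≈ 7.7975.

π(410) = 80 and π(4466) = 607, so π(4466)/π(410) ≈ 7.5875. The PNT-predicted ratio is (4466/ln(4466)) / (410/ln(410)) ≈ 7.7975. The two agree to within a few percent, as expected.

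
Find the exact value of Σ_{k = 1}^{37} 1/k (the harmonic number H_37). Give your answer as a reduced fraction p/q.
H_37 = 2040798836801833/485721041551200

Direct summation: H_37 = 1 + 1/2 + ... + 1/37. The least common denominator is lcm(1, ..., 37) = 5342931457063200; over this denominator the numerator is 5342931457063200 + 2671465728531600 + 1780977152354400 + 1335732864265800 + 1068586291412640 + 890488576177200 + 763275922437600 + 667866432132900 + 593659050784800 + 534293145706320 + 485721041551200 + 445244288088600 + 410994727466400 + 381637961218800 + 356195430470880 + 333933216066450 + 314290085709600 + 296829525392400 + 281206918792800 + 267146572853160 + 254425307479200 + 242860520775600 + 232301367698400 + 222622144044300 + 213717258282528 + 205497363733200 + 197886350261600 + 190818980609400 + 184239015760800 + 178097715235440 + 172352627647200 + 166966608033225 + 161907013850400 + 157145042854800 + 152655184487520 + 148414762696200 + 144403552893600 = 22448787204820163, so H_37 = 22448787204820163/5342931457063200; reducing by gcd(22448787204820163, 5342931457063200) = 11 gives 2040798836801833/485721041551200 ≈ 4.20159. (The PNT-adjacent estimate ln(37) + γ ≈ 4.18813 matches within O(1/n).)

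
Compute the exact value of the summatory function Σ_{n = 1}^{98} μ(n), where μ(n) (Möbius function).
Σ_{n ≤ 98} μ(n) = 1

Compute μ(n) for each 1 ≤ n ≤ 98: μ(1) = 1, μ(2) = -1, μ(3) = -1, μ(4) = 0, μ(5) = -1, μ(6) = 1, μ(7) = -1, μ(8) = 0, μ(9) = 0, μ(10) = 1, μ(11) = -1, μ(12) = 0, μ(13) = -1, μ(14) = 1, μ(15) = 1, μ(16) = 0, μ(17) = -1, μ(18) = 0, μ(19) = -1, μ(20) = 0, μ(21) = 1, μ(22) = 1, μ(23) = -1, μ(24) = 0, μ(25) = 0, μ(26) = 1, μ(27) = 0, μ(28) = 0, μ(29) = -1, μ(30) = -1, μ(31) = -1, μ(32) = 0, μ(33) = 1, μ(34) = 1, μ(35) = 1, μ(36) = 0, μ(37) = -1, μ(38) = 1, μ(39) = 1, μ(40) = 0, μ(41) = -1, μ(42) = -1, μ(43) = -1, μ(44) = 0, μ(45) = 0, μ(46) = 1, μ(47) = -1, μ(48) = 0, μ(49) = 0, μ(50) = 0, μ(51) = 1, μ(52) = 0, μ(53) = -1, μ(54) = 0, μ(55) = 1, μ(56) = 0, μ(57) = 1, μ(58) = 1, μ(59) = -1, μ(60) = 0, μ(61) = -1, μ(62) = 1, μ(63) = 0, μ(64) = 0, μ(65) = 1, μ(66) = -1, μ(67) = -1, μ(68) = 0, μ(69) = 1, μ(70) = -1, μ(71) = -1, μ(72) = 0, μ(73) = -1, μ(74) = 1, μ(75) = 0, μ(76) = 0, μ(77) = 1, μ(78) = -1, μ(79) = -1, μ(80) = 0, μ(81) = 0, μ(82) = 1, μ(83) = -1, μ(84) = 0, μ(85) = 1, μ(86) = 1, μ(87) = 1, μ(88) = 0, μ(89) = -1, μ(90) = 0, μ(91) = 1, μ(92) = 0, μ(93) = 1, μ(94) = 1, μ(95) = 1, μ(96) = 0, μ(97) = -1, μ(98) = 0. Summing all 98 values: 1. (Mertens function M(x) = Σ_{n ≤ x} μ(n); on average M(x) should be small (PNT ⟺ M(x) = o(x)).)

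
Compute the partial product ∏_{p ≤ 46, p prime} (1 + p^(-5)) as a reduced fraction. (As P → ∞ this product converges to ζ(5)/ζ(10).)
∏ = 337266640043527822041984546776597328186597199973708681183232/325579173304271359254907763799806016454065290452479278531405

The primes p ≤ 46 are [2, 3, 5, 7, 11, 13, 17, 19, 23, 29, 31, 37, 41, 43]. For each, (1 + 1/p^5) = (p^5 + 1)/p^5. Multiplying these fractions over p ∈ [2, 3, 5, 7, 11, 13, 17, 19, 23, 29, 31, 37, 41, 43] gives 337266640043527822041984546776597328186597199973708681183232/325579173304271359254907763799806016454065290452479278531405. (In the limit P → ∞ this tends to ζ(5)/ζ(10).)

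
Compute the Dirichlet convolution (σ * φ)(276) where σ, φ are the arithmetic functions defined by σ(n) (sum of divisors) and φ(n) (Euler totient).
(σ * φ)(276) = 3312

Divisors of 276: [1, 2, 3, 4, 6, 12, 23, 46, 69, 92, 138, 276]. For each d | 276:
  d = 1: σ(1) · φ(276/1) = 1 · 88 = 88
  d = 2: σ(2) · φ(276/2) = 3 · 44 = 132
  d = 3: σ(3) · φ(276/3) = 4 · 44 = 176
  d = 4: σ(4) · φ(276/4) = 7 · 44 = 308
  d = 6: σ(6) · φ(276/6) = 12 · 22 = 264
  d = 12: σ(12) · φ(276/12) = 28 · 22 = 616
  d = 23: σ(23) · φ(276/23) = 24 · 4 = 96
  d = 46: σ(46) · φ(276/46) = 72 · 2 = 144
  d = 69: σ(69) · φ(276/69) = 96 · 2 = 192
  d = 92: σ(92) · φ(276/92) = 168 · 2 = 336
  d = 138: σ(138) · φ(276/138) = 288 · 1 = 288
  d = 276: σ(276) · φ(276/276) = 672 · 1 = 672
Summing: (σ * φ)(276) = 88 + 132 + 176 + 308 + 264 + 616 + 96 + 144 + 192 + 336 + 288 + 672 = 3312.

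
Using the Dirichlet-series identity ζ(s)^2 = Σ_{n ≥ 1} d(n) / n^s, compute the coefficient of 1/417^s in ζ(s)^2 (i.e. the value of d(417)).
d(417) = 4

ζ(s)^2 = (Σ 1/m^s)(Σ 1/k^s). The coefficient of 1/n^s in the product is the number of ordered pairs (m, k) with mk = n, which equals d(n). For n = 417, divisors are [1, 3, 139, 417], so d(417) = 4.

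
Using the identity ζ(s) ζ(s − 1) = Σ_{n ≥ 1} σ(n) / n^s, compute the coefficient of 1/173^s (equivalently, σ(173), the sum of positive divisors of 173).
σ(173) = 174

In the product (Σ m^0/m^s)(Σ k / k^s) = Σ (Σ_{d | n} d) / n^s, the coefficient of 1/n^s is σ(n) = Σ_{d | n} d. For n = 173, divisors are [1, 173]; summing: σ(173) = 174.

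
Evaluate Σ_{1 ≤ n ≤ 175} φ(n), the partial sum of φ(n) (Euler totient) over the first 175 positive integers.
Σ_{n ≤ 175} φ(n) = 9370

Compute φ(n) for each 1 ≤ n ≤ 175: φ(1) = 1, φ(2) = 1, φ(3) = 2, φ(4) = 2, φ(5) = 4, φ(6) = 2, φ(7) = 6, φ(8) = 4, φ(9) = 6, φ(10) = 4, φ(11) = 10, φ(12) = 4, φ(13) = 12, φ(14) = 6, φ(15) = 8, φ(16) = 8, φ(17) = 16, φ(18) = 6, φ(19) = 18, φ(20) = 8, φ(21) = 12, φ(22) = 10, φ(23) = 22, φ(24) = 8, φ(25) = 20, φ(26) = 12, φ(27) = 18, φ(28) = 12, φ(29) = 28, φ(30) = 8, φ(31) = 30, φ(32) = 16, φ(33) = 20, φ(34) = 16, φ(35) = 24, φ(36) = 12, φ(37) = 36, φ(38) = 18, φ(39) = 24, φ(40) = 16, φ(41) = 40, φ(42) = 12, φ(43) = 42, φ(44) = 20, φ(45) = 24, φ(46) = 22, φ(47) = 46, φ(48) = 16, φ(49) = 42, φ(50) = 20, φ(51) = 32, φ(52) = 24, φ(53) = 52, φ(54) = 18, φ(55) = 40, φ(56) = 24, φ(57) = 36, φ(58) = 28, φ(59) = 58, φ(60) = 16, φ(61) = 60, φ(62) = 30, φ(63) = 36, φ(64) = 32, φ(65) = 48, φ(66) = 20, φ(67) = 66, φ(68) = 32, φ(69) = 44, φ(70) = 24, φ(71) = 70, φ(72) = 24, φ(73) = 72, φ(74) = 36, φ(75) = 40, φ(76) = 36, φ(77) = 60, φ(78) = 24, φ(79) = 78, φ(80) = 32, φ(81) = 54, φ(82) = 40, φ(83) = 82, φ(84) = 24, φ(85) = 64, φ(86) = 42, φ(87) = 56, φ(88) = 40, φ(89) = 88, φ(90) = 24, φ(91) = 72, φ(92) = 44, φ(93) = 60, φ(94) = 46, φ(95) = 72, φ(96) = 32, φ(97) = 96, φ(98) = 42, φ(99) = 60, φ(100) = 40, φ(101) = 100, φ(102) = 32, φ(103) = 102, φ(104) = 48, φ(105) = 48, φ(106) = 52, φ(107) = 106, φ(108) = 36, φ(109) = 108, φ(110) = 40, φ(111) = 72, φ(112) = 48, φ(113) = 112, φ(114) = 36, φ(115) = 88, φ(116) = 56, φ(117) = 72, φ(118) = 58, φ(119) = 96, φ(120) = 32, φ(121) = 110, φ(122) = 60, φ(123) = 80, φ(124) = 60, φ(125) = 100, φ(126) = 36, φ(127) = 126, φ(128) = 64, φ(129) = 84, φ(130) = 48, φ(131) = 130, φ(132) = 40, φ(133) = 108, φ(134) = 66, φ(135) = 72, φ(136) = 64, φ(137) = 136, φ(138) = 44, φ(139) = 138, φ(140) = 48, φ(141) = 92, φ(142) = 70, φ(143) = 120, φ(144) = 48, φ(145) = 112, φ(146) = 72, φ(147) = 84, φ(148) = 72, φ(149) = 148, φ(150) = 40, φ(151) = 150, φ(152) = 72, φ(153) = 96, φ(154) = 60, φ(155) = 120, φ(156) = 48, φ(157) = 156, φ(158) = 78, φ(159) = 104, φ(160) = 64, φ(161) = 132, φ(162) = 54, φ(163) = 162, φ(164) = 80, φ(165) = 80, φ(166) = 82, φ(167) = 166, φ(168) = 48, φ(169) = 156, φ(170) = 64, φ(171) = 108, φ(172) = 84, φ(173) = 172, φ(174) = 56, φ(175) = 120. Summing all 175 values: 9370. (Average order: Σ_{n ≤ x} φ(n) ~ (3/π²) x². For x = 175, (3/π²)·175² ≈ 9308.88.)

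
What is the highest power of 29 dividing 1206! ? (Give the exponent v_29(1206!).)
v_29(1206!) = 42

Legendre's formula: v_p(n!) = Σ_{k ≥ 1} ⌊n / p^k⌋. For p = 29, n = 1206, the terms are:
  ⌊1206/29^1⌋ = ⌊1206/29⌋ = 41
  ⌊1206/29^2⌋ = ⌊1206/841⌋ = 1
(the next term ⌊1206/29^3⌋ = 0, terminating the sum). Summing: v_29(1206!) = 41 + 1 = 42.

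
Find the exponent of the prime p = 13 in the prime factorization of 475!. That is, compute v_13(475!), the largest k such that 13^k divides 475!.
v_13(475!) = 38

Legendre's formula: v_p(n!) = Σ_{k ≥ 1} ⌊n / p^k⌋. For p = 13, n = 475, the terms are:
  ⌊475/13^1⌋ = ⌊475/13⌋ = 36
  ⌊475/13^2⌋ = ⌊475/169⌋ = 2
(the next term ⌊475/13^3⌋ = 0, terminating the sum). Summing: v_13(475!) = 36 + 2 = 38.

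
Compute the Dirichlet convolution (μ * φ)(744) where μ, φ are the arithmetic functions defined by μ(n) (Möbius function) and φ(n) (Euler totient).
(μ * φ)(744) = 58

Divisors of 744: [1, 2, 3, 4, 6, 8, 12, 24, 31, 62, 93, 124, 186, 248, 372, 744]. For each d | 744:
  d = 1: μ(1) · φ(744/1) = 1 · 240 = 240
  d = 2: μ(2) · φ(744/2) = -1 · 120 = -120
  d = 3: μ(3) · φ(744/3) = -1 · 120 = -120
  d = 4: μ(4) · φ(744/4) = 0 · 60 = 0
  d = 6: μ(6) · φ(744/6) = 1 · 60 = 60
  d = 8: μ(8) · φ(744/8) = 0 · 60 = 0
  d = 12: μ(12) · φ(744/12) = 0 · 30 = 0
  d = 24: μ(24) · φ(744/24) = 0 · 30 = 0
  d = 31: μ(31) · φ(744/31) = -1 · 8 = -8
  d = 62: μ(62) · φ(744/62) = 1 · 4 = 4
  d = 93: μ(93) · φ(744/93) = 1 · 4 = 4
  d = 124: μ(124) · φ(744/124) = 0 · 2 = 0
  d = 186: μ(186) · φ(744/186) = -1 · 2 = -2
  d = 248: μ(248) · φ(744/248) = 0 · 2 = 0
  d = 372: μ(372) · φ(744/372) = 0 · 1 = 0
  d = 744: μ(744) · φ(744/744) = 0 · 1 = 0
Summing: (μ * φ)(744) = 240 + -120 + -120 + 0 + 60 + 0 + 0 + 0 + -8 + 4 + 4 + 0 + -2 + 0 + 0 + 0 = 58.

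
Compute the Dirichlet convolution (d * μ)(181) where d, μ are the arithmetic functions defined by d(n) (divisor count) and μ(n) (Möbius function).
(d * μ)(181) = 1

Divisors of 181: [1, 181]. For each d | 181:
  d = 1: d(1) · μ(181/1) = 1 · -1 = -1
  d = 181: d(181) · μ(181/181) = 2 · 1 = 2
Summing: (d * μ)(181) = -1 + 2 = 1.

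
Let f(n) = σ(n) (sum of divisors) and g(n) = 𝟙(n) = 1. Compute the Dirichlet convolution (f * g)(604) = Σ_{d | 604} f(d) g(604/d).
(σ * 𝟙)(604) = 1683

Divisors of 604: [1, 2, 4, 151, 302, 604]. For each d | 604:
  d = 1: σ(1) · 𝟙(604/1) = 1 · 1 = 1
  d = 2: σ(2) · 𝟙(604/2) = 3 · 1 = 3
  d = 4: σ(4) · 𝟙(604/4) = 7 · 1 = 7
  d = 151: σ(151) · 𝟙(604/151) = 152 · 1 = 152
  d = 302: σ(302) · 𝟙(604/302) = 456 · 1 = 456
  d = 604: σ(604) · 𝟙(604/604) = 1064 · 1 = 1064
Summing: (σ * 𝟙)(604) = 1 + 3 + 7 + 152 + 456 + 1064 = 1683.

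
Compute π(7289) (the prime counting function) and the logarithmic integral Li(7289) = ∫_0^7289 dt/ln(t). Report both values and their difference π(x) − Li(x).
π(7289) = 929;  Li(7289) ≈ 946.90;  π(x) − Li(x) ≈ -17.90.

Direct count of primes ≤ 7289 gives π(7289) = 929. Numerical evaluation of the logarithmic integral gives Li(7289) ≈ 946.90. The difference π(x) − Li(x) ≈ -17.90 is typically negative for small/moderate x (Li(x) overestimates), though Littlewood's theorem shows this sign changes infinitely often.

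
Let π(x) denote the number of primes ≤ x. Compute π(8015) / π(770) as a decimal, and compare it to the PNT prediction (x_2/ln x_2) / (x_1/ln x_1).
π(8015)/π(770) = 1009/136 ≈ 7.4191;  PNT prediction ≈ 7.6963.

π(770) = 136 and π(8015) = 1009, so π(8015)/π(770) ≈ 7.4191. The PNT-predicted ratio is (8015/ln(8015)) / (770/ln(770)) ≈ 7.6963. The two agree to within a few percent, as expected.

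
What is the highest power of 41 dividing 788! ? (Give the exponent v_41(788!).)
v_41(788!) = 19

Legendre's formula: v_p(n!) = Σ_{k ≥ 1} ⌊n / p^k⌋. For p = 41, n = 788, the terms are:
  ⌊788/41^1⌋ = ⌊788/41⌋ = 19
(the next term ⌊788/41^2⌋ = 0, terminating the sum). Summing: v_41(788!) = 19 = 19.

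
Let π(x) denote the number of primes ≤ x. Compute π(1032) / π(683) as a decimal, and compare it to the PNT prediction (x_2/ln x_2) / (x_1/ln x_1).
π(1032)/π(683) = 173/124 ≈ 1.3952;  PNT prediction ≈ 1.4211.

π(683) = 124 and π(1032) = 173, so π(1032)/π(683) ≈ 1.3952. The PNT-predicted ratio is (1032/ln(1032)) / (683/ln(683)) ≈ 1.4211. The two agree to within a few percent, as expected.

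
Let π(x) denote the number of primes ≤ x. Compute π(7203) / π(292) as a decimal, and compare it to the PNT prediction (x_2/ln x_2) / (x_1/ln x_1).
π(7203)/π(292) = 919/61 ≈ 15.0656;  PNT prediction ≈ 15.7655.

π(292) = 61 and π(7203) = 919, so π(7203)/π(292) ≈ 15.0656. The PNT-predicted ratio is (7203/ln(7203)) / (292/ln(292)) ≈ 15.7655. The two agree to within a few percent, as expected.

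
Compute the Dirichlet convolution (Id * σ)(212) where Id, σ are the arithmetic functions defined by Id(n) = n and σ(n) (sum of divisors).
(Id * σ)(212) = 1819

Divisors of 212: [1, 2, 4, 53, 106, 212]. For each d | 212:
  d = 1: Id(1) · σ(212/1) = 1 · 378 = 378
  d = 2: Id(2) · σ(212/2) = 2 · 162 = 324
  d = 4: Id(4) · σ(212/4) = 4 · 54 = 216
  d = 53: Id(53) · σ(212/53) = 53 · 7 = 371
  d = 106: Id(106) · σ(212/106) = 106 · 3 = 318
  d = 212: Id(212) · σ(212/212) = 212 · 1 = 212
Summing: (Id * σ)(212) = 378 + 324 + 216 + 371 + 318 + 212 = 1819.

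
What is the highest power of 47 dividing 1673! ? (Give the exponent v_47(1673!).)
v_47(1673!) = 35

Legendre's formula: v_p(n!) = Σ_{k ≥ 1} ⌊n / p^k⌋. For p = 47, n = 1673, the terms are:
  ⌊1673/47^1⌋ = ⌊1673/47⌋ = 35
(the next term ⌊1673/47^2⌋ = 0, terminating the sum). Summing: v_47(1673!) = 35 = 35.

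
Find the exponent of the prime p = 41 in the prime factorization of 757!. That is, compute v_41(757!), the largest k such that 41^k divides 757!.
v_41(757!) = 18

Legendre's formula: v_p(n!) = Σ_{k ≥ 1} ⌊n / p^k⌋. For p = 41, n = 757, the terms are:
  ⌊757/41^1⌋ = ⌊757/41⌋ = 18
(the next term ⌊757/41^2⌋ = 0, terminating the sum). Summing: v_41(757!) = 18 = 18.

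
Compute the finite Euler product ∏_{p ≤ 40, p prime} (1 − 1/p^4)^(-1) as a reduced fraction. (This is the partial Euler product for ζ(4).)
∏ = 118583889910340935015737417301254569/109564363617893205834674995200000000

The primes p ≤ 40 are [2, 3, 5, 7, 11, 13, 17, 19, 23, 29, 31, 37]. For each prime, (1 − 1/p^4)^(-1) = p^4 / (p^4 − 1). The product is (1 − 1/2^4)^(-1), (1 − 1/3^4)^(-1), (1 − 1/5^4)^(-1), (1 − 1/7^4)^(-1), (1 − 1/11^4)^(-1), (1 − 1/13^4)^(-1), (1 − 1/17^4)^(-1), (1 − 1/19^4)^(-1), (1 − 1/23^4)^(-1), (1 − 1/29^4)^(-1), (1 − 1/31^4)^(-1), (1 − 1/37^4)^(-1) = ∏ p^4 / (p^4 − 1) = 118583889910340935015737417301254569/109564363617893205834674995200000000.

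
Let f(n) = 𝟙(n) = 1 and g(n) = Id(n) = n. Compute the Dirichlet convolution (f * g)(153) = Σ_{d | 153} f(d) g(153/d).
(𝟙 * Id)(153) = 234

Divisors of 153: [1, 3, 9, 17, 51, 153]. For each d | 153:
  d = 1: 𝟙(1) · Id(153/1) = 1 · 153 = 153
  d = 3: 𝟙(3) · Id(153/3) = 1 · 51 = 51
  d = 9: 𝟙(9) · Id(153/9) = 1 · 17 = 17
  d = 17: 𝟙(17) · Id(153/17) = 1 · 9 = 9
  d = 51: 𝟙(51) · Id(153/51) = 1 · 3 = 3
  d = 153: 𝟙(153) · Id(153/153) = 1 · 1 = 1
Summing: (𝟙 * Id)(153) = 153 + 51 + 17 + 9 + 3 + 1 = 234.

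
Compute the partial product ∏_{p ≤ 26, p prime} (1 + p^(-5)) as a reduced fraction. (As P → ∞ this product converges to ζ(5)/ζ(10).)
∏ = 2612085852729079932096672771072/2521568243390149185231442932125

The primes p ≤ 26 are [2, 3, 5, 7, 11, 13, 17, 19, 23]. For each, (1 + 1/p^5) = (p^5 + 1)/p^5. Multiplying these fractions over p ∈ [2, 3, 5, 7, 11, 13, 17, 19, 23] gives 2612085852729079932096672771072/2521568243390149185231442932125. (In the limit P → ∞ this tends to ζ(5)/ζ(10).)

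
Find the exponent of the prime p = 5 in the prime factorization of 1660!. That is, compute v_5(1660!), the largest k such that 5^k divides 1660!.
v_5(1660!) = 413

Legendre's formula: v_p(n!) = Σ_{k ≥ 1} ⌊n / p^k⌋. For p = 5, n = 1660, the terms are:
  ⌊1660/5^1⌋ = ⌊1660/5⌋ = 332
  ⌊1660/5^2⌋ = ⌊1660/25⌋ = 66
  ⌊1660/5^3⌋ = ⌊1660/125⌋ = 13
  ⌊1660/5^4⌋ = ⌊1660/625⌋ = 2
(the next term ⌊1660/5^5⌋ = 0, terminating the sum). Summing: v_5(1660!) = 332 + 66 + 13 + 2 = 413.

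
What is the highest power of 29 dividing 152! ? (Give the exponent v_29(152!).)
v_29(152!) = 5

Legendre's formula: v_p(n!) = Σ_{k ≥ 1} ⌊n / p^k⌋. For p = 29, n = 152, the terms are:
  ⌊152/29^1⌋ = ⌊152/29⌋ = 5
(the next term ⌊152/29^2⌋ = 0, terminating the sum). Summing: v_29(152!) = 5 = 5.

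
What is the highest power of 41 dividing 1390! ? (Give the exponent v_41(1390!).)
v_41(1390!) = 33

Legendre's formula: v_p(n!) = Σ_{k ≥ 1} ⌊n / p^k⌋. For p = 41, n = 1390, the terms are:
  ⌊1390/41^1⌋ = ⌊1390/41⌋ = 33
(the next term ⌊1390/41^2⌋ = 0, terminating the sum). Summing: v_41(1390!) = 33 = 33.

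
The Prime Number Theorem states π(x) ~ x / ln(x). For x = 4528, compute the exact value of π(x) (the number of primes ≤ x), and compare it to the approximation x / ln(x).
π(4528) = 615;  x/ln(x) ≈ 537.89;  relative error ≈ 12.54%.

Directly count primes up to 4528: π(4528) = 615. The PNT approximation gives 4528/ln(4528) ≈ 4528/8.41804 ≈ 537.89. Relative error (π(x) − x/ln(x)) / π(x) ≈ 12.54%; the approximation is known to undercount slightly (Li(x) is a better estimate).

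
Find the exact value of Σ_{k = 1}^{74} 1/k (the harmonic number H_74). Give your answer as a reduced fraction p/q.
H_74 = 668934292077295215167676426926677/136851726813476721146087646859200

Direct summation: H_74 = 1 + 1/2 + ... + 1/74. The least common denominator is lcm(1, ..., 74) = 410555180440430163438262940577600; over this denominator the numerator is 410555180440430163438262940577600 + 205277590220215081719131470288800 + 136851726813476721146087646859200 + 102638795110107540859565735144400 + 82111036088086032687652588115520 + 68425863406738360573043823429600 + 58650740062918594776894705796800 + 51319397555053770429782867572200 + 45617242271158907048695882286400 + 41055518044043016343826294057760 + 37323198221857287585296630961600 + 34212931703369180286521911714800 + 31581167726186935649097149275200 + 29325370031459297388447352898400 + 27370345362695344229217529371840 + 25659698777526885214891433786100 + 24150304731790009614015467092800 + 22808621135579453524347941143200 + 21608167391601587549382260030400 + 20527759022021508171913147028880 + 19550246687639531592298235265600 + 18661599110928643792648315480800 + 17850225236540441888620127851200 + 17106465851684590143260955857400 + 16422207217617206537530517623104 + 15790583863093467824548574637600 + 15205747423719635682898627428800 + 14662685015729648694223676449200 + 14157075187601040118560791054400 + 13685172681347672114608764685920 + 13243715498078392368976223889600 + 12829849388763442607445716893050 + 12441066073952429195098876987200 + 12075152365895004807007733546400 + 11730148012583718955378941159360 + 11404310567789726762173970571600 + 11096085957849463876709809204800 + 10804083695800793774691130015200 + 10527055908728978549699049758400 + 10263879511010754085956573514440 + 10013540986351955205811291233600 + 9775123343819765796149117632800 + 9547794893963492172982859083200 + 9330799555464321896324157740400 + 9123448454231781409739176457280 + 8925112618270220944310063925600 + 8735216605115535392303466820800 + 8553232925842295071630477928700 + 8378677151845513539556386542400 + 8211103608808603268765258811552 + 8050101577263336538005155697600 + 7895291931546733912274287318800 + 7746324159253399310155904539200 + 7602873711859817841449313714400 + 7464639644371457517059326192320 + 7331342507864824347111838224600 + 7202722463867195849794086676800 + 7078537593800520059280395527200 + 6958562380346273956580727806400 + 6842586340673836057304382342960 + 6730412794105412515381359681600 + 6621857749039196184488111944800 + 6516748895879843864099411755200 + 6414924694381721303722858446525 + 6316233545237387129819429855040 + 6220533036976214597549438493600 + 6127689260304927812511387172800 + 6037576182947502403503866773200 + 5950075078846813962873375950400 + 5865074006291859477689470579680 + 5782467330146903710398069585600 + 5702155283894863381086985285800 + 5624043567677125526551547131200 + 5548042978924731938354904602400 = 2006802876231885645503029280780031, so H_74 = 2006802876231885645503029280780031/410555180440430163438262940577600; reducing by gcd(2006802876231885645503029280780031, 410555180440430163438262940577600) = 3 gives 668934292077295215167676426926677/136851726813476721146087646859200 ≈ 4.88802. (The PNT-adjacent estimate ln(74) + γ ≈ 4.88128 matches within O(1/n).)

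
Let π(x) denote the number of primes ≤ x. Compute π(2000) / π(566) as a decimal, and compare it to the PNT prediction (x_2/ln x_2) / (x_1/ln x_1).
π(2000)/π(566) = 303/103 ≈ 2.9417;  PNT prediction ≈ 2.9467.

π(566) = 103 and π(2000) = 303, so π(2000)/π(566) ≈ 2.9417. The PNT-predicted ratio is (2000/ln(2000)) / (566/ln(566)) ≈ 2.9467. The two agree to within a few percent, as expected.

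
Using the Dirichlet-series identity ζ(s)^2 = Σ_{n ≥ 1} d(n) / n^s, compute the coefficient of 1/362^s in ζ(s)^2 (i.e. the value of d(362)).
d(362) = 4

ζ(s)^2 = (Σ 1/m^s)(Σ 1/k^s). The coefficient of 1/n^s in the product is the number of ordered pairs (m, k) with mk = n, which equals d(n). For n = 362, divisors are [1, 2, 181, 362], so d(362) = 4.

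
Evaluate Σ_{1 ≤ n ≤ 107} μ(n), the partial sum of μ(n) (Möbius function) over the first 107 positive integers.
Σ_{n ≤ 107} μ(n) = -3

Compute μ(n) for each 1 ≤ n ≤ 107: μ(1) = 1, μ(2) = -1, μ(3) = -1, μ(4) = 0, μ(5) = -1, μ(6) = 1, μ(7) = -1, μ(8) = 0, μ(9) = 0, μ(10) = 1, μ(11) = -1, μ(12) = 0, μ(13) = -1, μ(14) = 1, μ(15) = 1, μ(16) = 0, μ(17) = -1, μ(18) = 0, μ(19) = -1, μ(20) = 0, μ(21) = 1, μ(22) = 1, μ(23) = -1, μ(24) = 0, μ(25) = 0, μ(26) = 1, μ(27) = 0, μ(28) = 0, μ(29) = -1, μ(30) = -1, μ(31) = -1, μ(32) = 0, μ(33) = 1, μ(34) = 1, μ(35) = 1, μ(36) = 0, μ(37) = -1, μ(38) = 1, μ(39) = 1, μ(40) = 0, μ(41) = -1, μ(42) = -1, μ(43) = -1, μ(44) = 0, μ(45) = 0, μ(46) = 1, μ(47) = -1, μ(48) = 0, μ(49) = 0, μ(50) = 0, μ(51) = 1, μ(52) = 0, μ(53) = -1, μ(54) = 0, μ(55) = 1, μ(56) = 0, μ(57) = 1, μ(58) = 1, μ(59) = -1, μ(60) = 0, μ(61) = -1, μ(62) = 1, μ(63) = 0, μ(64) = 0, μ(65) = 1, μ(66) = -1, μ(67) = -1, μ(68) = 0, μ(69) = 1, μ(70) = -1, μ(71) = -1, μ(72) = 0, μ(73) = -1, μ(74) = 1, μ(75) = 0, μ(76) = 0, μ(77) = 1, μ(78) = -1, μ(79) = -1, μ(80) = 0, μ(81) = 0, μ(82) = 1, μ(83) = -1, μ(84) = 0, μ(85) = 1, μ(86) = 1, μ(87) = 1, μ(88) = 0, μ(89) = -1, μ(90) = 0, μ(91) = 1, μ(92) = 0, μ(93) = 1, μ(94) = 1, μ(95) = 1, μ(96) = 0, μ(97) = -1, μ(98) = 0, μ(99) = 0, μ(100) = 0, μ(101) = -1, μ(102) = -1, μ(103) = -1, μ(104) = 0, μ(105) = -1, μ(106) = 1, μ(107) = -1. Summing all 107 values: -3. (Mertens function M(x) = Σ_{n ≤ x} μ(n); on average M(x) should be small (PNT ⟺ M(x) = o(x)).)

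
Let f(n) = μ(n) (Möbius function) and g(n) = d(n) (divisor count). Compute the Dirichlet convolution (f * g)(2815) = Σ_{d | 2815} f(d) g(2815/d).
(μ * d)(2815) = 1

Divisors of 2815: [1, 5, 563, 2815]. For each d | 2815:
  d = 1: μ(1) · d(2815/1) = 1 · 4 = 4
  d = 5: μ(5) · d(2815/5) = -1 · 2 = -2
  d = 563: μ(563) · d(2815/563) = -1 · 2 = -2
  d = 2815: μ(2815) · d(2815/2815) = 1 · 1 = 1
Summing: (μ * d)(2815) = 4 + -2 + -2 + 1 = 1.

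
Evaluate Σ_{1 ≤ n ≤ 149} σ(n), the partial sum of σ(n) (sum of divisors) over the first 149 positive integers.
Σ_{n ≤ 149} σ(n) = 18232

Compute σ(n) for each 1 ≤ n ≤ 149: σ(1) = 1, σ(2) = 3, σ(3) = 4, σ(4) = 7, σ(5) = 6, σ(6) = 12, σ(7) = 8, σ(8) = 15, σ(9) = 13, σ(10) = 18, σ(11) = 12, σ(12) = 28, σ(13) = 14, σ(14) = 24, σ(15) = 24, σ(16) = 31, σ(17) = 18, σ(18) = 39, σ(19) = 20, σ(20) = 42, σ(21) = 32, σ(22) = 36, σ(23) = 24, σ(24) = 60, σ(25) = 31, σ(26) = 42, σ(27) = 40, σ(28) = 56, σ(29) = 30, σ(30) = 72, σ(31) = 32, σ(32) = 63, σ(33) = 48, σ(34) = 54, σ(35) = 48, σ(36) = 91, σ(37) = 38, σ(38) = 60, σ(39) = 56, σ(40) = 90, σ(41) = 42, σ(42) = 96, σ(43) = 44, σ(44) = 84, σ(45) = 78, σ(46) = 72, σ(47) = 48, σ(48) = 124, σ(49) = 57, σ(50) = 93, σ(51) = 72, σ(52) = 98, σ(53) = 54, σ(54) = 120, σ(55) = 72, σ(56) = 120, σ(57) = 80, σ(58) = 90, σ(59) = 60, σ(60) = 168, σ(61) = 62, σ(62) = 96, σ(63) = 104, σ(64) = 127, σ(65) = 84, σ(66) = 144, σ(67) = 68, σ(68) = 126, σ(69) = 96, σ(70) = 144, σ(71) = 72, σ(72) = 195, σ(73) = 74, σ(74) = 114, σ(75) = 124, σ(76) = 140, σ(77) = 96, σ(78) = 168, σ(79) = 80, σ(80) = 186, σ(81) = 121, σ(82) = 126, σ(83) = 84, σ(84) = 224, σ(85) = 108, σ(86) = 132, σ(87) = 120, σ(88) = 180, σ(89) = 90, σ(90) = 234, σ(91) = 112, σ(92) = 168, σ(93) = 128, σ(94) = 144, σ(95) = 120, σ(96) = 252, σ(97) = 98, σ(98) = 171, σ(99) = 156, σ(100) = 217, σ(101) = 102, σ(102) = 216, σ(103) = 104, σ(104) = 210, σ(105) = 192, σ(106) = 162, σ(107) = 108, σ(108) = 280, σ(109) = 110, σ(110) = 216, σ(111) = 152, σ(112) = 248, σ(113) = 114, σ(114) = 240, σ(115) = 144, σ(116) = 210, σ(117) = 182, σ(118) = 180, σ(119) = 144, σ(120) = 360, σ(121) = 133, σ(122) = 186, σ(123) = 168, σ(124) = 224, σ(125) = 156, σ(126) = 312, σ(127) = 128, σ(128) = 255, σ(129) = 176, σ(130) = 252, σ(131) = 132, σ(132) = 336, σ(133) = 160, σ(134) = 204, σ(135) = 240, σ(136) = 270, σ(137) = 138, σ(138) = 288, σ(139) = 140, σ(140) = 336, σ(141) = 192, σ(142) = 216, σ(143) = 168, σ(144) = 403, σ(145) = 180, σ(146) = 222, σ(147) = 228, σ(148) = 266, σ(149) = 150. Summing all 149 values: 18232. (Average order: Σ_{n ≤ x} σ(n) ~ (π²/12) x². For x = 149, (π²/12)·149² ≈ 18259.59.)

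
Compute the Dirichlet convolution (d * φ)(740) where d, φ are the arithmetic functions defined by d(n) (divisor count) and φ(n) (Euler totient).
(d * φ)(740) = 1596

Divisors of 740: [1, 2, 4, 5, 10, 20, 37, 74, 148, 185, 370, 740]. For each d | 740:
  d = 1: d(1) · φ(740/1) = 1 · 288 = 288
  d = 2: d(2) · φ(740/2) = 2 · 144 = 288
  d = 4: d(4) · φ(740/4) = 3 · 144 = 432
  d = 5: d(5) · φ(740/5) = 2 · 72 = 144
  d = 10: d(10) · φ(740/10) = 4 · 36 = 144
  d = 20: d(20) · φ(740/20) = 6 · 36 = 216
  d = 37: d(37) · φ(740/37) = 2 · 8 = 16
  d = 74: d(74) · φ(740/74) = 4 · 4 = 16
  d = 148: d(148) · φ(740/148) = 6 · 4 = 24
  d = 185: d(185) · φ(740/185) = 4 · 2 = 8
  d = 370: d(370) · φ(740/370) = 8 · 1 = 8
  d = 740: d(740) · φ(740/740) = 12 · 1 = 12
Summing: (d * φ)(740) = 288 + 288 + 432 + 144 + 144 + 216 + 16 + 16 + 24 + 8 + 8 + 12 = 1596.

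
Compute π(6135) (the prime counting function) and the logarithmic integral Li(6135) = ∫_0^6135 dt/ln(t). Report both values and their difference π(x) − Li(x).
π(6135) = 800;  Li(6135) ≈ 815.91;  π(x) − Li(x) ≈ -15.91.

Direct count of primes ≤ 6135 gives π(6135) = 800. Numerical evaluation of the logarithmic integral gives Li(6135) ≈ 815.91. The difference π(x) − Li(x) ≈ -15.91 is typically negative for small/moderate x (Li(x) overestimates), though Littlewood's theorem shows this sign changes infinitely often.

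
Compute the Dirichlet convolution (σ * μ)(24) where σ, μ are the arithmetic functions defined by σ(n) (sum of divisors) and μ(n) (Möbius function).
(σ * μ)(24) = 24

Divisors of 24: [1, 2, 3, 4, 6, 8, 12, 24]. For each d | 24:
  d = 1: σ(1) · μ(24/1) = 1 · 0 = 0
  d = 2: σ(2) · μ(24/2) = 3 · 0 = 0
  d = 3: σ(3) · μ(24/3) = 4 · 0 = 0
  d = 4: σ(4) · μ(24/4) = 7 · 1 = 7
  d = 6: σ(6) · μ(24/6) = 12 · 0 = 0
  d = 8: σ(8) · μ(24/8) = 15 · -1 = -15
  d = 12: σ(12) · μ(24/12) = 28 · -1 = -28
  d = 24: σ(24) · μ(24/24) = 60 · 1 = 60
Summing: (σ * μ)(24) = 0 + 0 + 0 + 7 + 0 + -15 + -28 + 60 = 24.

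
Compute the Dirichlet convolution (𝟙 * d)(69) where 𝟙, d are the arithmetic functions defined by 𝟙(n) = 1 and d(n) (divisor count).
(𝟙 * d)(69) = 9

Divisors of 69: [1, 3, 23, 69]. For each d | 69:
  d = 1: 𝟙(1) · d(69/1) = 1 · 4 = 4
  d = 3: 𝟙(3) · d(69/3) = 1 · 2 = 2
  d = 23: 𝟙(23) · d(69/23) = 1 · 2 = 2
  d = 69: 𝟙(69) · d(69/69) = 1 · 1 = 1
Summing: (𝟙 * d)(69) = 4 + 2 + 2 + 1 = 9.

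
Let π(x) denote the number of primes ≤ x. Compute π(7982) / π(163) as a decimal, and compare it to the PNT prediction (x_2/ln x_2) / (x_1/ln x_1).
π(7982)/π(163) = 1006/38 ≈ 26.4737;  PNT prediction ≈ 27.7617.

π(163) = 38 and π(7982) = 1006, so π(7982)/π(163) ≈ 26.4737. The PNT-predicted ratio is (7982/ln(7982)) / (163/ln(163)) ≈ 27.7617. The two agree to within a few percent, as expected.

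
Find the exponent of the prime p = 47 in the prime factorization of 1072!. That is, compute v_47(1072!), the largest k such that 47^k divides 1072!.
v_47(1072!) = 22

Legendre's formula: v_p(n!) = Σ_{k ≥ 1} ⌊n / p^k⌋. For p = 47, n = 1072, the terms are:
  ⌊1072/47^1⌋ = ⌊1072/47⌋ = 22
(the next term ⌊1072/47^2⌋ = 0, terminating the sum). Summing: v_47(1072!) = 22 = 22.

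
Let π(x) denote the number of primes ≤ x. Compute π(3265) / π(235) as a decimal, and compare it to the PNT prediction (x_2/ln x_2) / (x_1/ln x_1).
π(3265)/π(235) = 461/51 ≈ 9.0392;  PNT prediction ≈ 9.3750.

π(235) = 51 and π(3265) = 461, so π(3265)/π(235) ≈ 9.0392. The PNT-predicted ratio is (3265/ln(3265)) / (235/ln(235)) ≈ 9.3750. The two agree to within a few percent, as expected.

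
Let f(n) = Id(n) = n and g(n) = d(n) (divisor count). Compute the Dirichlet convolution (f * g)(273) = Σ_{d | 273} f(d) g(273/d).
(Id * d)(273) = 675

Divisors of 273: [1, 3, 7, 13, 21, 39, 91, 273]. For each d | 273:
  d = 1: Id(1) · d(273/1) = 1 · 8 = 8
  d = 3: Id(3) · d(273/3) = 3 · 4 = 12
  d = 7: Id(7) · d(273/7) = 7 · 4 = 28
  d = 13: Id(13) · d(273/13) = 13 · 4 = 52
  d = 21: Id(21) · d(273/21) = 21 · 2 = 42
  d = 39: Id(39) · d(273/39) = 39 · 2 = 78
  d = 91: Id(91) · d(273/91) = 91 · 2 = 182
  d = 273: Id(273) · d(273/273) = 273 · 1 = 273
Summing: (Id * d)(273) = 8 + 12 + 28 + 52 + 42 + 78 + 182 + 273 = 675.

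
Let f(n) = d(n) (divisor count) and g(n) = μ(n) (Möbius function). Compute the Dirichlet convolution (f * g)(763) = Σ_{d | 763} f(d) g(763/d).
(d * μ)(763) = 1

Divisors of 763: [1, 7, 109, 763]. For each d | 763:
  d = 1: d(1) · μ(763/1) = 1 · 1 = 1
  d = 7: d(7) · μ(763/7) = 2 · -1 = -2
  d = 109: d(109) · μ(763/109) = 2 · -1 = -2
  d = 763: d(763) · μ(763/763) = 4 · 1 = 4
Summing: (d * μ)(763) = 1 + -2 + -2 + 4 = 1.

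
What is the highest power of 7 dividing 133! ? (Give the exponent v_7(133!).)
v_7(133!) = 21

Legendre's formula: v_p(n!) = Σ_{k ≥ 1} ⌊n / p^k⌋. For p = 7, n = 133, the terms are:
  ⌊133/7^1⌋ = ⌊133/7⌋ = 19
  ⌊133/7^2⌋ = ⌊133/49⌋ = 2
(the next term ⌊133/7^3⌋ = 0, terminating the sum). Summing: v_7(133!) = 19 + 2 = 21.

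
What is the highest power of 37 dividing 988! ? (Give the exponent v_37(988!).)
v_37(988!) = 26

Legendre's formula: v_p(n!) = Σ_{k ≥ 1} ⌊n / p^k⌋. For p = 37, n = 988, the terms are:
  ⌊988/37^1⌋ = ⌊988/37⌋ = 26
(the next term ⌊988/37^2⌋ = 0, terminating the sum). Summing: v_37(988!) = 26 = 26.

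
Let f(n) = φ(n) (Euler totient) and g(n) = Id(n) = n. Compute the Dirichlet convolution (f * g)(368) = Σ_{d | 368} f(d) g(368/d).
(φ * Id)(368) = 2160

Divisors of 368: [1, 2, 4, 8, 16, 23, 46, 92, 184, 368]. For each d | 368:
  d = 1: φ(1) · Id(368/1) = 1 · 368 = 368
  d = 2: φ(2) · Id(368/2) = 1 · 184 = 184
  d = 4: φ(4) · Id(368/4) = 2 · 92 = 184
  d = 8: φ(8) · Id(368/8) = 4 · 46 = 184
  d = 16: φ(16) · Id(368/16) = 8 · 23 = 184
  d = 23: φ(23) · Id(368/23) = 22 · 16 = 352
  d = 46: φ(46) · Id(368/46) = 22 · 8 = 176
  d = 92: φ(92) · Id(368/92) = 44 · 4 = 176
  d = 184: φ(184) · Id(368/184) = 88 · 2 = 176
  d = 368: φ(368) · Id(368/368) = 176 · 1 = 176
Summing: (φ * Id)(368) = 368 + 184 + 184 + 184 + 184 + 352 + 176 + 176 + 176 + 176 = 2160.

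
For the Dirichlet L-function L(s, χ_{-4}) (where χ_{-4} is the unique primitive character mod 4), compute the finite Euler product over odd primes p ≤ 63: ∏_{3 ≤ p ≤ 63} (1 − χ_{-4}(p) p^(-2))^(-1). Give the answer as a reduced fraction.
∏ = 41649646786025278187758845901/45453901250007819878400000000

The odd primes p ≤ 63 are [3, 5, 7, 11, 13, 17, 19, 23, 29, 31, 37, 41, 43, 47, 53, 59, 61]. For each, χ(p) = 1 if p ≡ 1 mod 4, χ(p) = −1 if p ≡ 3 mod 4. Taking (1 − χ(p)/p^2)^(-1) = p^2/(p^2 − χ(p)): (1 − (-1)/3^2)^(-1) · (1 − (1)/5^2)^(-1) · (1 − (-1)/7^2)^(-1) · (1 − (-1)/11^2)^(-1) · (1 − (1)/13^2)^(-1) · (1 − (1)/17^2)^(-1) · (1 − (-1)/19^2)^(-1) · (1 − (-1)/23^2)^(-1) · (1 − (1)/29^2)^(-1) · (1 − (-1)/31^2)^(-1) · (1 − (1)/37^2)^(-1) · (1 − (1)/41^2)^(-1) · (1 − (-1)/43^2)^(-1) · (1 − (-1)/47^2)^(-1) · (1 − (1)/53^2)^(-1) · (1 − (-1)/59^2)^(-1) · (1 − (1)/61^2)^(-1) = 41649646786025278187758845901/45453901250007819878400000000.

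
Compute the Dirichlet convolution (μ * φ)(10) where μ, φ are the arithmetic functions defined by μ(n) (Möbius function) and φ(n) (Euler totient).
(μ * φ)(10) = 0

Divisors of 10: [1, 2, 5, 10]. For each d | 10:
  d = 1: μ(1) · φ(10/1) = 1 · 4 = 4
  d = 2: μ(2) · φ(10/2) = -1 · 4 = -4
  d = 5: μ(5) · φ(10/5) = -1 · 1 = -1
  d = 10: μ(10) · φ(10/10) = 1 · 1 = 1
Summing: (μ * φ)(10) = 4 + -4 + -1 + 1 = 0.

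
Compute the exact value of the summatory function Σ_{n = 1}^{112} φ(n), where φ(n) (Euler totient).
Σ_{n ≤ 112} φ(n) = 3836

Compute φ(n) for each 1 ≤ n ≤ 112: φ(1) = 1, φ(2) = 1, φ(3) = 2, φ(4) = 2, φ(5) = 4, φ(6) = 2, φ(7) = 6, φ(8) = 4, φ(9) = 6, φ(10) = 4, φ(11) = 10, φ(12) = 4, φ(13) = 12, φ(14) = 6, φ(15) = 8, φ(16) = 8, φ(17) = 16, φ(18) = 6, φ(19) = 18, φ(20) = 8, φ(21) = 12, φ(22) = 10, φ(23) = 22, φ(24) = 8, φ(25) = 20, φ(26) = 12, φ(27) = 18, φ(28) = 12, φ(29) = 28, φ(30) = 8, φ(31) = 30, φ(32) = 16, φ(33) = 20, φ(34) = 16, φ(35) = 24, φ(36) = 12, φ(37) = 36, φ(38) = 18, φ(39) = 24, φ(40) = 16, φ(41) = 40, φ(42) = 12, φ(43) = 42, φ(44) = 20, φ(45) = 24, φ(46) = 22, φ(47) = 46, φ(48) = 16, φ(49) = 42, φ(50) = 20, φ(51) = 32, φ(52) = 24, φ(53) = 52, φ(54) = 18, φ(55) = 40, φ(56) = 24, φ(57) = 36, φ(58) = 28, φ(59) = 58, φ(60) = 16, φ(61) = 60, φ(62) = 30, φ(63) = 36, φ(64) = 32, φ(65) = 48, φ(66) = 20, φ(67) = 66, φ(68) = 32, φ(69) = 44, φ(70) = 24, φ(71) = 70, φ(72) = 24, φ(73) = 72, φ(74) = 36, φ(75) = 40, φ(76) = 36, φ(77) = 60, φ(78) = 24, φ(79) = 78, φ(80) = 32, φ(81) = 54, φ(82) = 40, φ(83) = 82, φ(84) = 24, φ(85) = 64, φ(86) = 42, φ(87) = 56, φ(88) = 40, φ(89) = 88, φ(90) = 24, φ(91) = 72, φ(92) = 44, φ(93) = 60, φ(94) = 46, φ(95) = 72, φ(96) = 32, φ(97) = 96, φ(98) = 42, φ(99) = 60, φ(100) = 40, φ(101) = 100, φ(102) = 32, φ(103) = 102, φ(104) = 48, φ(105) = 48, φ(106) = 52, φ(107) = 106, φ(108) = 36, φ(109) = 108, φ(110) = 40, φ(111) = 72, φ(112) = 48. Summing all 112 values: 3836. (Average order: Σ_{n ≤ x} φ(n) ~ (3/π²) x². For x = 112, (3/π²)·112² ≈ 3812.92.)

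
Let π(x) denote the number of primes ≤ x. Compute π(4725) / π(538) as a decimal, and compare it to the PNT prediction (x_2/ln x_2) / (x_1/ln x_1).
π(4725)/π(538) = 637/99 ≈ 6.4343;  PNT prediction ≈ 6.5271.

π(538) = 99 and π(4725) = 637, so π(4725)/π(538) ≈ 6.4343. The PNT-predicted ratio is (4725/ln(4725)) / (538/ln(538)) ≈ 6.5271. The two agree to within a few percent, as expected.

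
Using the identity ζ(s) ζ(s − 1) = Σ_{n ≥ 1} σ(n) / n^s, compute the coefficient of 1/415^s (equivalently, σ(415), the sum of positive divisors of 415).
σ(415) = 504

In the product (Σ m^0/m^s)(Σ k / k^s) = Σ (Σ_{d | n} d) / n^s, the coefficient of 1/n^s is σ(n) = Σ_{d | n} d. For n = 415, divisors are [1, 5, 83, 415]; summing: σ(415) = 504.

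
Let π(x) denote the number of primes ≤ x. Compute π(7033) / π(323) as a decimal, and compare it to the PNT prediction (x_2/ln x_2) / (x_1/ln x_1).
π(7033)/π(323) = 904/66 ≈ 13.6970;  PNT prediction ≈ 14.2016.

π(323) = 66 and π(7033) = 904, so π(7033)/π(323) ≈ 13.6970. The PNT-predicted ratio is (7033/ln(7033)) / (323/ln(323)) ≈ 14.2016. The two agree to within a few percent, as expected.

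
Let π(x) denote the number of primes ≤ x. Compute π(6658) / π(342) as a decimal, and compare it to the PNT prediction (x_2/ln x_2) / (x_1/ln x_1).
π(6658)/π(342) = 857/68 ≈ 12.6029;  PNT prediction ≈ 12.9028.

π(342) = 68 and π(6658) = 857, so π(6658)/π(342) ≈ 12.6029. The PNT-predicted ratio is (6658/ln(6658)) / (342/ln(342)) ≈ 12.9028. The two agree to within a few percent, as expected.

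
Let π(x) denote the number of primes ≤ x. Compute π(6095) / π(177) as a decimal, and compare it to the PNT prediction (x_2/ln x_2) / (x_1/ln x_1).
π(6095)/π(177) = 795/40 ≈ 19.8750;  PNT prediction ≈ 20.4517.

π(177) = 40 and π(6095) = 795, so π(6095)/π(177) ≈ 19.8750. The PNT-predicted ratio is (6095/ln(6095)) / (177/ln(177)) ≈ 20.4517. The two agree to within a few percent, as expected.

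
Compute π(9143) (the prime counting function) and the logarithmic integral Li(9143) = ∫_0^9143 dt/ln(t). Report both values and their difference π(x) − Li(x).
π(9143) = 1133;  Li(9143) ≈ 1152.64;  π(x) − Li(x) ≈ -19.64.

Direct count of primes ≤ 9143 gives π(9143) = 1133. Numerical evaluation of the logarithmic integral gives Li(9143) ≈ 1152.64. The difference π(x) − Li(x) ≈ -19.64 is typically negative for small/moderate x (Li(x) overestimates), though Littlewood's theorem shows this sign changes infinitely often.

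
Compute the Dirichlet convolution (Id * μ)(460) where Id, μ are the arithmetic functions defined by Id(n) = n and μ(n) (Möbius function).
(Id * μ)(460) = 176

Divisors of 460: [1, 2, 4, 5, 10, 20, 23, 46, 92, 115, 230, 460]. For each d | 460:
  d = 1: Id(1) · μ(460/1) = 1 · 0 = 0
  d = 2: Id(2) · μ(460/2) = 2 · -1 = -2
  d = 4: Id(4) · μ(460/4) = 4 · 1 = 4
  d = 5: Id(5) · μ(460/5) = 5 · 0 = 0
  d = 10: Id(10) · μ(460/10) = 10 · 1 = 10
  d = 20: Id(20) · μ(460/20) = 20 · -1 = -20
  d = 23: Id(23) · μ(460/23) = 23 · 0 = 0
  d = 46: Id(46) · μ(460/46) = 46 · 1 = 46
  d = 92: Id(92) · μ(460/92) = 92 · -1 = -92
  d = 115: Id(115) · μ(460/115) = 115 · 0 = 0
  d = 230: Id(230) · μ(460/230) = 230 · -1 = -230
  d = 460: Id(460) · μ(460/460) = 460 · 1 = 460
Summing: (Id * μ)(460) = 0 + -2 + 4 + 0 + 10 + -20 + 0 + 46 + -92 + 0 + -230 + 460 = 176.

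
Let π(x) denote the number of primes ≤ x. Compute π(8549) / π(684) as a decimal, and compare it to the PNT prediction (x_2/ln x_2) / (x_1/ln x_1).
π(8549)/π(684) = 1066/124 ≈ 8.5968;  PNT prediction ≈ 9.0119.

π(684) = 124 and π(8549) = 1066, so π(8549)/π(684) ≈ 8.5968. The PNT-predicted ratio is (8549/ln(8549)) / (684/ln(684)) ≈ 9.0119. The two agree to within a few percent, as expected.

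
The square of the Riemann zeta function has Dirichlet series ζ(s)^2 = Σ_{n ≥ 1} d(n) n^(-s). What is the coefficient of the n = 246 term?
d(246) = 8

ζ(s)^2 = (Σ 1/m^s)(Σ 1/k^s). The coefficient of 1/n^s in the product is the number of ordered pairs (m, k) with mk = n, which equals d(n). For n = 246, divisors are [1, 2, 3, 6, 41, 82, 123, 246], so d(246) = 8.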